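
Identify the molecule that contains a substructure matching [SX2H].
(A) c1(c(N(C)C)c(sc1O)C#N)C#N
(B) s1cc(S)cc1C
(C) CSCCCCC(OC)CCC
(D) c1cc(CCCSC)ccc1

[SX2H] describes an aliphatic sulfur with two connections, one being H (a thiol).
(A) has a hydroxyl group (-OH) but it is an -OH, not an -SH.
(B) contains a thiol (-SH), which satisfies every atom and bond constraint.
(C) has a methylthio ether (-SCH3) but the sulfur has H0 (bonded to two carbons), not H1.
(D) has a methylthio ether (-SCH3) but the sulfur has H0 (bonded to two carbons), not H1.
So the answer is (B).

B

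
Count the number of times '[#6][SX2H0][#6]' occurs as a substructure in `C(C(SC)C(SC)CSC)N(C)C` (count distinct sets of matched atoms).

3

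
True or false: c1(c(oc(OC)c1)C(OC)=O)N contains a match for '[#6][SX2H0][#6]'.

False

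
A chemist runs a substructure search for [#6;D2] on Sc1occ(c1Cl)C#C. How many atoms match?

The query [#6;D2] means: any carbon bonded to exactly two heavy atoms.
Check the 9 heavy atoms by environment: 1× o (aromatic, D2) → no; 1× c (aromatic, D2) → match; 3× c (aromatic, D3) → no; 1× S (D1) → no; 1× C (D2) → match; 1× C (D1) → no; 1× Cl (D1) → no.
Summing the matching environments: 1 + 1 = 2 matching atoms.

2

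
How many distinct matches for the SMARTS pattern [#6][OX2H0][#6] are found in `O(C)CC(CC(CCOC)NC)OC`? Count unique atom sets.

3

[#6][OX2H0][#6] is the SMARTS for an ether: an aliphatic oxygen bridging two carbons with no H on the oxygen.
The molecule carries 3 separate instances of a methoxy ether (-OCH3) meeting every constraint; each maps to a distinct set of atoms, giving 3 matches.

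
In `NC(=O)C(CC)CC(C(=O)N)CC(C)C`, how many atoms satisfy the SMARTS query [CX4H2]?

3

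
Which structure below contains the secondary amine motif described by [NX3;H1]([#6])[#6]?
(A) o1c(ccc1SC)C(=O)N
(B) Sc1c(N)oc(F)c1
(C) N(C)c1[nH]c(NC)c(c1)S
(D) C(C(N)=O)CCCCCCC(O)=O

[NX3;H1]([#6])[#6] describes a trivalent nitrogen with one H, bonded to two carbons (a secondary amine).
(A) has a primary amide (-C(=O)NH2) but the -C(=O)NH2 nitrogen has H2, not H1.
(B) has a primary amino group (-NH2) but the nitrogen has H2 and only one carbon neighbour.
(C) contains an N-methylamino group (-NHCH3), which satisfies every atom and bond constraint.
(D) has a primary amide (-C(=O)NH2) but the -C(=O)NH2 nitrogen has H2, not H1.
So the answer is (C).

C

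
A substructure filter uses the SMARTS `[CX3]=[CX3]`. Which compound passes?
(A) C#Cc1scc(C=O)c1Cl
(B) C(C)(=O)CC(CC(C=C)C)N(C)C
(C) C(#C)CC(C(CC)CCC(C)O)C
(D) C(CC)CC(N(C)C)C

B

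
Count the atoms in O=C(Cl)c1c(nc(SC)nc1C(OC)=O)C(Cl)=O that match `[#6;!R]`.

5

The query [#6;!R] means: carbon not in any ring.
Check the 18 heavy atoms by environment: 2× n (aromatic, in 6-ring) → no; 4× c (aromatic, in 6-ring) → no; 5× C (acyclic) → match; 4× O (acyclic) → no; 2× Cl (acyclic) → no; 1× S (acyclic) → no.
That gives 5 matching atoms.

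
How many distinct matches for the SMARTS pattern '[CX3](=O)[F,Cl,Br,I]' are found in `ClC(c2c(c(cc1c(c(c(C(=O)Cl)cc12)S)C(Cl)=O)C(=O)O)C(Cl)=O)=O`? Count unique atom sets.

4

[CX3](=O)[F,Cl,Br,I] is the SMARTS for an acyl halide: a carbonyl carbon bonded to a halogen.
The molecule carries 4 separate instances of an acyl chloride (-C(=O)Cl) meeting every constraint; each maps to a distinct set of atoms, giving 4 matches.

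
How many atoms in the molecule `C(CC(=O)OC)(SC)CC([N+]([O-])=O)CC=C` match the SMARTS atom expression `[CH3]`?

The query [CH3] means: aliphatic carbon with exactly three hydrogens.
Check the 16 heavy atoms by environment: 4× C (H2) → no; 3× C (H1) → no; 1× C (H0) → no; 3× O (H0) → no; 2× C (H3) → match; 1× S (H0) → no; 1× N (charge +1, H0) → no; 1× O (charge -1, H0) → no.
That gives 2 matching atoms.

2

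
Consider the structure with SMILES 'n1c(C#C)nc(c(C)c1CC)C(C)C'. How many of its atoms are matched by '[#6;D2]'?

2

Check the 14 heavy atoms by environment: 2× n (aromatic, D2) → no; 4× c (aromatic, D3) → no; 2× C (D2) → match; 5× C (D1) → no; 1× C (D3) → no.
That gives 2 matching atoms.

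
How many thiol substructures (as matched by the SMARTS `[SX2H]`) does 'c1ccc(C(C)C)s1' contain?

0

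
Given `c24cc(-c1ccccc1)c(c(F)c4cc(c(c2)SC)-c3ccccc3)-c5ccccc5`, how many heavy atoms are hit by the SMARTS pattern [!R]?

3

The query [!R] means: !R matches any atom not in a ring.
Check the 31 heavy atoms by environment: 28× c (aromatic, in 6-ring) → no; 1× S (acyclic) → match; 1× C (acyclic) → match; 1× F (acyclic) → match.
Summing the matching environments: 1 + 1 + 1 = 3 matching atoms.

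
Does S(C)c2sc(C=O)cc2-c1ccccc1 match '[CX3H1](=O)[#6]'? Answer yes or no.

Yes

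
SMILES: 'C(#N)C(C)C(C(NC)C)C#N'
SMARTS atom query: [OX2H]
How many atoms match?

0

Check the 11 heavy atoms by environment: 3× C (H3, X4) → no; 3× C (H1, X4) → no; 1× N (H1, X3) → no; 2× C (H0, X2) → no; 2× N (H0, X1) → no.
No environment satisfies the query, so 0 matching atoms.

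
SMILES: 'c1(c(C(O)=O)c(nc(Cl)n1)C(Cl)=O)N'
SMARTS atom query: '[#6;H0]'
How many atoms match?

Check the 14 heavy atoms by environment: 2× n (aromatic, H0) → no; 4× c (aromatic, H0) → match; 2× C (H0) → match; 2× O (H0) → no; 2× Cl (H0) → no; 1× O (H1) → no; 1× N (H2) → no.
Summing the matching environments: 4 + 2 = 6 matching atoms.

6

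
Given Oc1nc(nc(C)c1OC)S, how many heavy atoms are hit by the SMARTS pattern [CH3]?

The query [CH3] means: aliphatic carbon with exactly three hydrogens.
Check the 11 heavy atoms by environment: 2× n (aromatic, H0) → no; 4× c (aromatic, H0) → no; 1× O (H0) → no; 2× C (H3) → match; 1× S (H1) → no; 1× O (H1) → no.
That gives 2 matching atoms.

2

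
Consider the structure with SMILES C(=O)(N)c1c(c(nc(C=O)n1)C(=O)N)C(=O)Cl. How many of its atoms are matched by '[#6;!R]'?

4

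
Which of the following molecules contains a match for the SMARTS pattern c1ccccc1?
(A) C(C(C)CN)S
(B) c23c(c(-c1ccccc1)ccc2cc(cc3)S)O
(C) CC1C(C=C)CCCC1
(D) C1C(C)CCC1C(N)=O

c1ccccc1 describes six aromatic carbons in a ring (a benzene ring).
(A) has a methyl group (-CH3) but no six-membered all-carbon aromatic ring is present.
(B) contains a phenyl ring, which satisfies every atom and bond constraint.
(C) has a methyl group (-CH3) but no six-membered all-carbon aromatic ring is present.
(D) has a methyl group (-CH3) but no six-membered all-carbon aromatic ring is present.
So the answer is (B).

B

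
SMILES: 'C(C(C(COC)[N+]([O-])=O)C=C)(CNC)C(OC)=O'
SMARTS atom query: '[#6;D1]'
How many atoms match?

The query [#6;D1] means: carbon bonded to exactly one heavy atom.
Check the 18 heavy atoms by environment: 3× C (D2) → no; 4× C (D3) → no; 2× O (D1) → no; 2× O (D2) → no; 4× C (D1) → match; 1× N (D2) → no; 1× N (charge +1, D3) → no; 1× O (charge -1, D1) → no.
That gives 4 matching atoms.

4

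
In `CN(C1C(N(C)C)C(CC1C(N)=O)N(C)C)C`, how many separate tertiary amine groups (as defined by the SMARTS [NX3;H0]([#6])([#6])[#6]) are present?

3

[NX3;H0]([#6])([#6])[#6] is the SMARTS for a tertiary amine: a trivalent nitrogen with no H, bonded to three carbons.
The molecule carries 3 separate instances of a dimethylamino group (-N(CH3)2) meeting every constraint; each maps to a distinct set of atoms, giving 3 matches.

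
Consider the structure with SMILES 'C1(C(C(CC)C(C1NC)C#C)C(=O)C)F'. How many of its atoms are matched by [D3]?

6

Check the 15 heavy atoms by environment: 6× C (D3) → match; 2× C (D2) → no; 4× C (D1) → no; 1× F (D1) → no; 1× N (D2) → no; 1× O (D1) → no.
That gives 6 matching atoms.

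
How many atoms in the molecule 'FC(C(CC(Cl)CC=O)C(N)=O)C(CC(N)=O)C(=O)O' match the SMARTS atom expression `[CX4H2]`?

Check the 20 heavy atoms by environment: 3× C (H2, X4) → match; 4× C (H1, X4) → no; 3× C (H0, X3) → no; 4× O (H0, X1) → no; 1× O (H1, X2) → no; 1× F (H0, X1) → no; 2× N (H2, X3) → no; 1× Cl (H0, X1) → no; 1× C (H1, X3) → no.
That gives 3 matching atoms.

3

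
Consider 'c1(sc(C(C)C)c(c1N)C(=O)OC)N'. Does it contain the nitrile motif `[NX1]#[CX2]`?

The pattern [NX1]#[CX2] describes a nitrogen triple-bonded to a two-connected carbon — a nitrile.
The closest candidate here is a primary amino group (-NH2), but the nitrogen is NX3 (three connections), not NX1 triple-bonded. No other fragment satisfies the full query, so there is no match.

No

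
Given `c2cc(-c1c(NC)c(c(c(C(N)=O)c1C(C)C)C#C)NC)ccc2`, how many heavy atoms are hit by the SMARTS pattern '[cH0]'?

7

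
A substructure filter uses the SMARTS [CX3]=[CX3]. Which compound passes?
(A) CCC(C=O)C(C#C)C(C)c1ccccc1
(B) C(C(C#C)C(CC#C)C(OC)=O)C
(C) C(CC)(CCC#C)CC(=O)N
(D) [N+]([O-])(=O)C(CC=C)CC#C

[CX3]=[CX3] describes a non-aromatic C=C double bond between two sp2 carbons (an alkene).
(A) has an ethynyl group (-C#CH) but the C-C bond is a triple bond, not a double bond.
(B) has an ethynyl group (-C#CH) but the C-C bond is a triple bond, not a double bond.
(C) has an ethynyl group (-C#CH) but the C-C bond is a triple bond, not a double bond.
(D) contains a vinyl group (-CH=CH2), which satisfies every atom and bond constraint.
So the answer is (D).

D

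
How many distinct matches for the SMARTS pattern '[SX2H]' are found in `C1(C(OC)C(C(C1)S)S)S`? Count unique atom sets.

3

[SX2H] is the SMARTS for a thiol: an aliphatic sulfur with two connections, one being H.
The molecule carries 3 separate instances of a thiol (-SH) meeting every constraint; each maps to a distinct set of atoms, giving 3 matches.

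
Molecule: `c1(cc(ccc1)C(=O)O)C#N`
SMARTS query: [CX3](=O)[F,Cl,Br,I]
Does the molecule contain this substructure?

No

The pattern [CX3](=O)[F,Cl,Br,I] describes a carbonyl carbon bonded to a halogen — an acyl halide.
The closest candidate here is a carboxylic acid group (-C(=O)OH), but the carbonyl is bonded to -OH, not to a halogen. No other fragment satisfies the full query, so there is no match.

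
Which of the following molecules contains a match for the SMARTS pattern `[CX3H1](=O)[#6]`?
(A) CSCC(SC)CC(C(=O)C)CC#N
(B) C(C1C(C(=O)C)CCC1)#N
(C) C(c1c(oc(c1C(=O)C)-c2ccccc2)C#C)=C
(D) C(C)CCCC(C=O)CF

D

[CX3H1](=O)[#6] describes an sp2 carbon with one H, double-bonded to O and single-bonded to carbon (an aldehyde).
(A) has an acetyl/ketone group (-C(=O)CH3) but the carbonyl carbon has H0 (two carbon neighbours), not H1.
(B) has an acetyl/ketone group (-C(=O)CH3) but the carbonyl carbon has H0 (two carbon neighbours), not H1.
(C) has an acetyl/ketone group (-C(=O)CH3) but the carbonyl carbon has H0 (two carbon neighbours), not H1.
(D) contains an aldehyde (-CHO), which satisfies every atom and bond constraint.
So the answer is (D).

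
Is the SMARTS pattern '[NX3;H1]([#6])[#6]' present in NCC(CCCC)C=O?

The pattern [NX3;H1]([#6])[#6] describes a trivalent nitrogen with one H, bonded to two carbons — a secondary amine.
The closest candidate here is a primary amino group (-NH2), but the nitrogen has H2 and only one carbon neighbour. No other fragment satisfies the full query, so there is no match.

No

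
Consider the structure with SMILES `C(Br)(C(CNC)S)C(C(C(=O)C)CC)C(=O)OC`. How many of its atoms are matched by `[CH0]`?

Check the 18 heavy atoms by environment: 2× C (H2) → no; 4× C (H1) → no; 1× Br (H0) → no; 2× C (H0) → match; 3× O (H0) → no; 4× C (H3) → no; 1× S (H1) → no; 1× N (H1) → no.
That gives 2 matching atoms.

2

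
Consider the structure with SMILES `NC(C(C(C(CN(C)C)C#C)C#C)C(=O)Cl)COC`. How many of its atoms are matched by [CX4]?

The query [CX4] means: C with X4: aliphatic carbon with exactly 4 total connections (bonds + H).
Check the 19 heavy atoms by environment: 9× C (X4) → match; 1× O (X2) → no; 2× N (X3) → no; 4× C (X2) → no; 1× C (X3) → no; 1× O (X1) → no; 1× Cl (X1) → no.
That gives 9 matching atoms.

9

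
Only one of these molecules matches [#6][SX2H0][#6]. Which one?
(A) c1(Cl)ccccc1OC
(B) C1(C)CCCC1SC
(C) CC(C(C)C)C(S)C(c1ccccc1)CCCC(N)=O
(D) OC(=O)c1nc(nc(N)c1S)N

B

[#6][SX2H0][#6] describes an aliphatic sulfur bridging two carbons with no H on the sulfur (a thioether).
(A) has a methoxy ether (-OCH3) but the bridging atom is O, not S.
(B) contains a methylthio ether (-SCH3), which satisfies every atom and bond constraint.
(C) has a thiol (-SH) but the sulfur has H1, not H0 bridging two carbons.
(D) has a thiol (-SH) but the sulfur has H1, not H0 bridging two carbons.
So the answer is (B).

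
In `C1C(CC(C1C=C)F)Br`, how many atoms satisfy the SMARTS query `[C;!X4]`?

The query [C;!X4] means: aliphatic carbon that does not have four total connections.
Check the 9 heavy atoms by environment: 5× C (X4) → no; 1× Br (X1) → no; 2× C (X3) → match; 1× F (X1) → no.
That gives 2 matching atoms.

2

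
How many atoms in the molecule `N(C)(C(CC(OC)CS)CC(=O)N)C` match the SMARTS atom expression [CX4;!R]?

8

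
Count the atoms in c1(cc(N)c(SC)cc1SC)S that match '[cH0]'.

4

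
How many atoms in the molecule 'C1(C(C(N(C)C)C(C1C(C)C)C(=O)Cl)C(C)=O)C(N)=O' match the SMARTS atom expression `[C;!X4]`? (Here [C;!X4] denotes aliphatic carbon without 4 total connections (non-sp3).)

The query [C;!X4] means: aliphatic carbon that does not have four total connections.
Check the 20 heavy atoms by environment: 11× C (X4) → no; 2× N (X3) → no; 3× C (X3) → match; 3× O (X1) → no; 1× Cl (X1) → no.
That gives 3 matching atoms.

3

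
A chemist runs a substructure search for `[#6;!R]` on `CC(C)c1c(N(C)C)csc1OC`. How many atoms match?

6

The query [#6;!R] means: carbon not in any ring.
Check the 13 heavy atoms by environment: 1× s (aromatic, in 5-ring) → no; 4× c (aromatic, in 5-ring) → no; 6× C (acyclic) → match; 1× O (acyclic) → no; 1× N (acyclic) → no.
That gives 6 matching atoms.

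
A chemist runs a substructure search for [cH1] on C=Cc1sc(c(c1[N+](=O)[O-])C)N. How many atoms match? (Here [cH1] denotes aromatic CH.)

The query [cH1] means: aromatic carbon bearing exactly one hydrogen.
Check the 12 heavy atoms by environment: 1× s (aromatic, H0) → no; 4× c (aromatic, H0) → no; 1× C (H3) → no; 1× C (H1) → no; 1× C (H2) → no; 1× N (charge +1, H0) → no; 1× O (charge -1, H0) → no; 1× O (H0) → no; 1× N (H2) → no.
No environment satisfies the query, so 0 matching atoms.

0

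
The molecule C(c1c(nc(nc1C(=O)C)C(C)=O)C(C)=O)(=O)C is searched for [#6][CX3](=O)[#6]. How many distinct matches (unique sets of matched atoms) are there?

[#6][CX3](=O)[#6] is the SMARTS for a ketone: a carbonyl carbon (no H) flanked by two carbons.
The molecule carries 4 separate instances of an acetyl/ketone group (-C(=O)CH3) meeting every constraint; each maps to a distinct set of atoms, giving 4 matches.

4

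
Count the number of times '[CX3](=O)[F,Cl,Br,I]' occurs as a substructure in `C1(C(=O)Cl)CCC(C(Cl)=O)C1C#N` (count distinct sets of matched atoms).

[CX3](=O)[F,Cl,Br,I] is the SMARTS for an acyl halide: a carbonyl carbon bonded to a halogen.
The molecule carries 2 separate instances of an acyl chloride (-C(=O)Cl) meeting every constraint; each maps to a distinct set of atoms, giving 2 matches.

2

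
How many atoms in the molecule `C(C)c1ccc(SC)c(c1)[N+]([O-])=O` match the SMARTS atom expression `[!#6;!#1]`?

The query [!#6;!#1] means: not carbon and not hydrogen — any heteroatom.
Check the 13 heavy atoms by environment: 6× c (aromatic) → no; 1× S → match; 3× C → no; 1× N (charge +1) → match; 1× O (charge -1) → match; 1× O → match.
Summing the matching environments: 1 + 1 + 1 + 1 = 4 matching atoms.

4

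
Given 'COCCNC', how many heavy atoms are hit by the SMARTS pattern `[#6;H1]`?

Check the 6 heavy atoms by environment: 2× C (H2) → no; 1× O (H0) → no; 2× C (H3) → no; 1× N (H1) → no.
No environment satisfies the query, so 0 matching atoms.

0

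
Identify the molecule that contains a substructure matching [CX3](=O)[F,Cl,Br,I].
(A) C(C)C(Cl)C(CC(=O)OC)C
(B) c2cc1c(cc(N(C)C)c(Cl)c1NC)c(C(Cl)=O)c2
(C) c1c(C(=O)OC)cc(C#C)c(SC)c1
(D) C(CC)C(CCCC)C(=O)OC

B

[CX3](=O)[F,Cl,Br,I] describes a carbonyl carbon bonded to a halogen (an acyl halide).
(A) has a chloro substituent but the Cl is not on a carbonyl carbon.
(B) contains an acyl chloride (-C(=O)Cl), which satisfies every atom and bond constraint.
(C) has a methyl-ester group (-C(=O)OCH3) but the carbonyl is bonded to -O-C, not to a halogen.
(D) has a methyl-ester group (-C(=O)OCH3) but the carbonyl is bonded to -O-C, not to a halogen.
So the answer is (B).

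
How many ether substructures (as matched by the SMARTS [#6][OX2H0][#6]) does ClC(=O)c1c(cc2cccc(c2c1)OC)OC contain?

[#6][OX2H0][#6] is the SMARTS for an ether: an aliphatic oxygen bridging two carbons with no H on the oxygen.
The molecule carries 2 separate instances of a methoxy ether (-OCH3) meeting every constraint; each maps to a distinct set of atoms, giving 2 matches.

2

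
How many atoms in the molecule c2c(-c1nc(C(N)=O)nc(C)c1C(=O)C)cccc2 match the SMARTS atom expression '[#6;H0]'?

7

The query [#6;H0] means: any carbon with no attached hydrogen.
Check the 19 heavy atoms by environment: 2× n (aromatic, H0) → no; 5× c (aromatic, H0) → match; 2× C (H0) → match; 2× O (H0) → no; 1× N (H2) → no; 2× C (H3) → no; 5× c (aromatic, H1) → no.
Summing the matching environments: 5 + 2 = 7 matching atoms.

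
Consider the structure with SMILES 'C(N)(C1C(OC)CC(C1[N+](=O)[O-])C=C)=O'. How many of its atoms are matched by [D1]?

Check the 15 heavy atoms by environment: 5× C (D3) → no; 2× C (D2) → no; 1× N (charge +1, D3) → no; 1× O (charge -1, D1) → match; 2× O (D1) → match; 1× O (D2) → no; 2× C (D1) → match; 1× N (D1) → match.
Summing the matching environments: 1 + 2 + 2 + 1 = 6 matching atoms.

6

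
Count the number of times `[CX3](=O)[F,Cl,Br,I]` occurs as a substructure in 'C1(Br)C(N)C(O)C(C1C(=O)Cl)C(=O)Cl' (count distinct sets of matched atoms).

2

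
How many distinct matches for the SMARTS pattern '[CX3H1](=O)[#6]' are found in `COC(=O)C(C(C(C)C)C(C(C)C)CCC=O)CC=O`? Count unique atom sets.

2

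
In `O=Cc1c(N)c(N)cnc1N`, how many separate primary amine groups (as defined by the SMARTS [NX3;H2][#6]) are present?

3

[NX3;H2][#6] is the SMARTS for a primary amine: a trivalent nitrogen with two H attached to carbon.
The molecule carries 3 separate instances of a primary amino group (-NH2) meeting every constraint; each maps to a distinct set of atoms, giving 3 matches.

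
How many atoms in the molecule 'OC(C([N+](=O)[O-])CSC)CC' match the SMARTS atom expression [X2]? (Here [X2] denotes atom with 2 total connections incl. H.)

The query [X2] means: any atom with exactly two total connections (bonds + H).
Check the 11 heavy atoms by environment: 6× C (X4) → no; 1× N (charge +1, X3) → no; 1× O (charge -1, X1) → no; 1× O (X1) → no; 1× O (X2) → match; 1× S (X2) → match.
Summing the matching environments: 1 + 1 = 2 matching atoms.

2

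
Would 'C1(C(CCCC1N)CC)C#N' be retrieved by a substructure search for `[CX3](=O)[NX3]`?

The pattern [CX3](=O)[NX3] describes a carbonyl carbon bonded to a trivalent nitrogen — an amide.
The closest candidate here is a primary amino group (-NH2), but the -NH2 is not attached to a carbonyl carbon. No other fragment satisfies the full query, so there is no match.

No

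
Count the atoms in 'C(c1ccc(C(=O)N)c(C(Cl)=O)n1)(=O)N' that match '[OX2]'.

0

The query [OX2] means: aliphatic oxygen with two total connections — ether, hydroxyl, or ester single-bond O.
Check the 15 heavy atoms by environment: 1× n (aromatic, X2) → no; 5× c (aromatic, X3) → no; 3× C (X3) → no; 3× O (X1) → no; 1× Cl (X1) → no; 2× N (X3) → no.
No environment satisfies the query, so 0 matching atoms.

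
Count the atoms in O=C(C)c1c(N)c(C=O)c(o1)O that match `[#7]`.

1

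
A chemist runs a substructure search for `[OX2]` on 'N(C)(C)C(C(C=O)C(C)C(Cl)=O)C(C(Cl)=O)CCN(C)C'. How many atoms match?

The query [OX2] means: aliphatic oxygen with two total connections — ether, hydroxyl, or ester single-bond O.
Check the 21 heavy atoms by environment: 11× C (X4) → no; 2× N (X3) → no; 3× C (X3) → no; 3× O (X1) → no; 2× Cl (X1) → no.
No environment satisfies the query, so 0 matching atoms.

0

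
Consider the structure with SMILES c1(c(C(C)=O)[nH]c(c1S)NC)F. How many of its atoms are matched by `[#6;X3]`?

5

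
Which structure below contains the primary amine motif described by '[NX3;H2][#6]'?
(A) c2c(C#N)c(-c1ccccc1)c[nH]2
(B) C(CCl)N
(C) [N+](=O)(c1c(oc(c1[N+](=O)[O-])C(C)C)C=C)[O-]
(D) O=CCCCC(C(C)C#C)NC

[NX3;H2][#6] describes a trivalent nitrogen with two H attached to carbon (a primary amine).
(A) has a nitrile (-C#N) but the nitrogen is NX1 (triple-bonded), not NX3 with two H.
(B) contains a primary amino group (-NH2), which satisfies every atom and bond constraint.
(C) has a nitro group (-[N+](=O)[O-]) but the nitrogen is [N+] with no H, not NX3H2.
(D) has an N-methylamino group (-NHCH3) but the nitrogen bears two carbons and only one H (H1), not H2.
So the answer is (B).

B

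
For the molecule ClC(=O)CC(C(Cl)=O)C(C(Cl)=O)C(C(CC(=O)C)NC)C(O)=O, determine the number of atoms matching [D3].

9

Check the 23 heavy atoms by environment: 2× C (D2) → no; 9× C (D3) → match; 6× O (D1) → no; 2× C (D1) → no; 3× Cl (D1) → no; 1× N (D2) → no.
That gives 9 matching atoms.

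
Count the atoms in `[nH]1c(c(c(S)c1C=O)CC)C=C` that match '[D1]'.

4

The query [D1] means: atom with exactly one heavy-atom neighbour (degree 1).
Check the 12 heavy atoms by environment: 1× n (aromatic, D2) → no; 4× c (aromatic, D3) → no; 3× C (D2) → no; 1× O (D1) → match; 2× C (D1) → match; 1× S (D1) → match.
Summing the matching environments: 1 + 2 + 1 = 4 matching atoms.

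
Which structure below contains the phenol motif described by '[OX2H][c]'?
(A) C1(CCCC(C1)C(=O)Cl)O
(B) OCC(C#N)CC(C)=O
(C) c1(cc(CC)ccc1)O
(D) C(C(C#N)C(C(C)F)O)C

C

[OX2H][c] describes a hydroxyl oxygen attached to an aromatic carbon (a phenol).
(A) has a hydroxyl group (-OH) but the -OH is on an aliphatic carbon, not an aromatic c.
(B) has a hydroxyl group (-OH) but the -OH is on an aliphatic carbon, not an aromatic c.
(C) contains a hydroxyl group (-OH), which satisfies every atom and bond constraint.
(D) has a hydroxyl group (-OH) but the -OH is on an aliphatic carbon, not an aromatic c.
So the answer is (C).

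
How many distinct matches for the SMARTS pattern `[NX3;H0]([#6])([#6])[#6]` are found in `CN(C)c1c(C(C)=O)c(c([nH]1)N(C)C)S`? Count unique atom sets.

[NX3;H0]([#6])([#6])[#6] is the SMARTS for a tertiary amine: a trivalent nitrogen with no H, bonded to three carbons.
The molecule carries 2 separate instances of a dimethylamino group (-N(CH3)2) meeting every constraint; each maps to a distinct set of atoms, giving 2 matches.

2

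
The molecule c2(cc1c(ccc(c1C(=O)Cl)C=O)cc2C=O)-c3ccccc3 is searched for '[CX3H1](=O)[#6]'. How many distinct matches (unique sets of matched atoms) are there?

2

[CX3H1](=O)[#6] is the SMARTS for an aldehyde: an sp2 carbon with one H, double-bonded to O and single-bonded to carbon.
The molecule carries 2 separate instances of an aldehyde (-CHO) meeting every constraint; each maps to a distinct set of atoms, giving 2 matches.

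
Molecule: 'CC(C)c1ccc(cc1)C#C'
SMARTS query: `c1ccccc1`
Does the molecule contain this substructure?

Yes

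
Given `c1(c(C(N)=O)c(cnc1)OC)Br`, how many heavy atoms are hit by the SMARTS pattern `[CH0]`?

The query [CH0] means: aliphatic carbon with no attached hydrogen.
Check the 12 heavy atoms by environment: 1× n (aromatic, H0) → no; 2× c (aromatic, H1) → no; 3× c (aromatic, H0) → no; 1× Br (H0) → no; 1× C (H0) → match; 2× O (H0) → no; 1× N (H2) → no; 1× C (H3) → no.
That gives 1 matching atom.

1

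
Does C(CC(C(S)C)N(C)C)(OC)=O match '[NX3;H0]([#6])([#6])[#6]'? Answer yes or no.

Yes

The pattern [NX3;H0]([#6])([#6])[#6] describes a trivalent nitrogen with no H, bonded to three carbons — a tertiary amine.
The molecule carries a dimethylamino group (-N(CH3)2), whose atoms satisfy every constraint of the query, so the pattern matches.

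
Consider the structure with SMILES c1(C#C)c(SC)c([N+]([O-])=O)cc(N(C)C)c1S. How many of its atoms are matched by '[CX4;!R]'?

The query [CX4;!R] means: aliphatic carbon with four total connections, not in a ring.
Check the 17 heavy atoms by environment: 6× c (aromatic, X3, in 6-ring) → no; 2× C (X2, acyclic) → no; 1× N (X3, acyclic) → no; 3× C (X4, acyclic) → match; 1× N (charge +1, X3, acyclic) → no; 1× O (charge -1, X1, acyclic) → no; 1× O (X1, acyclic) → no; 2× S (X2, acyclic) → no.
That gives 3 matching atoms.

3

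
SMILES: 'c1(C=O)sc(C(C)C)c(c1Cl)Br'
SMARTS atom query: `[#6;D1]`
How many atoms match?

The query [#6;D1] means: carbon bonded to exactly one heavy atom.
Check the 12 heavy atoms by environment: 1× s (aromatic, D2) → no; 4× c (aromatic, D3) → no; 1× C (D3) → no; 2× C (D1) → match; 1× C (D2) → no; 1× O (D1) → no; 1× Br (D1) → no; 1× Cl (D1) → no.
That gives 2 matching atoms.

2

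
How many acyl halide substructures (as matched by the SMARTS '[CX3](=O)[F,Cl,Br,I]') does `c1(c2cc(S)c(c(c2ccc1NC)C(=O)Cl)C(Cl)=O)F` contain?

[CX3](=O)[F,Cl,Br,I] is the SMARTS for an acyl halide: a carbonyl carbon bonded to a halogen.
The molecule carries 2 separate instances of an acyl chloride (-C(=O)Cl) meeting every constraint; each maps to a distinct set of atoms, giving 2 matches.

2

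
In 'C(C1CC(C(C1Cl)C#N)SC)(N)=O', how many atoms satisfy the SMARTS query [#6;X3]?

1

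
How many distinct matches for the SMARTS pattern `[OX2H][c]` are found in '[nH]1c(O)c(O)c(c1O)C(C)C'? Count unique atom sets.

3

[OX2H][c] is the SMARTS for a phenol: a hydroxyl oxygen attached to an aromatic carbon.
The molecule carries 3 separate instances of a hydroxyl group (-OH) meeting every constraint; each maps to a distinct set of atoms, giving 3 matches.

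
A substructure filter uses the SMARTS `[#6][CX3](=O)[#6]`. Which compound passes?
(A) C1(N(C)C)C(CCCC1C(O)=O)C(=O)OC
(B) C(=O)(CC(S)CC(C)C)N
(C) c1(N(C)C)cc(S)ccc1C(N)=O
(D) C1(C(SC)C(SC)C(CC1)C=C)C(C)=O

D

[#6][CX3](=O)[#6] describes a carbonyl carbon (no H) flanked by two carbons (a ketone).
(A) has a carboxylic acid group (-C(=O)OH) but one neighbour of the carbonyl carbon is O, not C.
(B) has a primary amide (-C(=O)NH2) but one neighbour of the carbonyl carbon is N, not C.
(C) has a primary amide (-C(=O)NH2) but one neighbour of the carbonyl carbon is N, not C.
(D) contains an acetyl/ketone group (-C(=O)CH3), which satisfies every atom and bond constraint.
So the answer is (D).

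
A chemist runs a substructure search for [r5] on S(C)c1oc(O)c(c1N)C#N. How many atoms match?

5

The query [r5] means: r5 matches atoms in a five-membered ring.
Check the 11 heavy atoms by environment: 1× o (aromatic, in 5-ring) → match; 4× c (aromatic, in 5-ring) → match; 1× S (acyclic) → no; 2× C (acyclic) → no; 2× N (acyclic) → no; 1× O (acyclic) → no.
Summing the matching environments: 1 + 4 = 5 matching atoms.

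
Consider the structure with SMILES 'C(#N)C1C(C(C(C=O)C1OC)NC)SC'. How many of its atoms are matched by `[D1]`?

5

Check the 15 heavy atoms by environment: 5× C (D3) → no; 1× N (D2) → no; 3× C (D1) → match; 1× O (D2) → no; 2× C (D2) → no; 1× N (D1) → match; 1× S (D2) → no; 1× O (D1) → match.
Summing the matching environments: 3 + 1 + 1 = 5 matching atoms.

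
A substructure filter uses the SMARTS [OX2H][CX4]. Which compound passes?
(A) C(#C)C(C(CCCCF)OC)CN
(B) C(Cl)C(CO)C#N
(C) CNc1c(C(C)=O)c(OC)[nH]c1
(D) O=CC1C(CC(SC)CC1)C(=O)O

B

[OX2H][CX4] describes a hydroxyl oxygen bound to an sp3 (X4) carbon (an aliphatic alcohol).
(A) has a methoxy ether (-OCH3) but the oxygen has H0 (ether), not H1.
(B) contains a hydroxyl group (-OH), which satisfies every atom and bond constraint.
(C) has a methoxy ether (-OCH3) but the oxygen has H0 (ether), not H1.
(D) has a carboxylic acid group (-C(=O)OH) but the -OH is on a CX3 carbonyl carbon, not a CX4 carbon.
So the answer is (B).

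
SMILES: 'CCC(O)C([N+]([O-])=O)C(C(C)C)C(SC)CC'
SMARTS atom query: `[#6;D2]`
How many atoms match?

2

The query [#6;D2] means: any carbon bonded to exactly two heavy atoms.
Check the 17 heavy atoms by environment: 2× C (D2) → match; 5× C (D3) → no; 5× C (D1) → no; 1× S (D2) → no; 2× O (D1) → no; 1× N (charge +1, D3) → no; 1× O (charge -1, D1) → no.
That gives 2 matching atoms.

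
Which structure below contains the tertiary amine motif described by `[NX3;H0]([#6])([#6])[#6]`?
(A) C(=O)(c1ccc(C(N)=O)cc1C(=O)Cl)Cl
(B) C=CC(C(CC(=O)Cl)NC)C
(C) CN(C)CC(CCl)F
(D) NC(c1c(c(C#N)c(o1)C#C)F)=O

C

[NX3;H0]([#6])([#6])[#6] describes a trivalent nitrogen with no H, bonded to three carbons (a tertiary amine).
(A) has a primary amide (-C(=O)NH2) but the amide nitrogen has H2 and only one carbon neighbour.
(B) has an N-methylamino group (-NHCH3) but the nitrogen still has one H (H1), not H0.
(C) contains a dimethylamino group (-N(CH3)2), which satisfies every atom and bond constraint.
(D) has a primary amide (-C(=O)NH2) but the amide nitrogen has H2 and only one carbon neighbour.
So the answer is (C).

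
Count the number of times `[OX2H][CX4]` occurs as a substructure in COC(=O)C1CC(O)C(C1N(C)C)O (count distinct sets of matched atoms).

2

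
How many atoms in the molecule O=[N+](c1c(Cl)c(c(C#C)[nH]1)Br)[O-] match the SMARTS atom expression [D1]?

The query [D1] means: atom with exactly one heavy-atom neighbour (degree 1).
Check the 12 heavy atoms by environment: 1× n (aromatic, D2) → no; 4× c (aromatic, D3) → no; 1× Br (D1) → match; 1× C (D2) → no; 1× C (D1) → match; 1× Cl (D1) → match; 1× N (charge +1, D3) → no; 1× O (charge -1, D1) → match; 1× O (D1) → match.
Summing the matching environments: 1 + 1 + 1 + 1 + 1 = 5 matching atoms.

5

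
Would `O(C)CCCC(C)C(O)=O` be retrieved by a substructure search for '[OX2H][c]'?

The pattern [OX2H][c] describes a hydroxyl oxygen attached to an aromatic carbon — a phenol.
The closest candidate here is a methoxy ether (-OCH3), but the oxygen has H0, not H1. No other fragment satisfies the full query, so there is no match.

No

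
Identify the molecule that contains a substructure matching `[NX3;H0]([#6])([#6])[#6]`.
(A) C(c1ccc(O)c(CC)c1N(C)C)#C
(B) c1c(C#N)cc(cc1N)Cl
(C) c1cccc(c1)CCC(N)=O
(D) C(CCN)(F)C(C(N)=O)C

[NX3;H0]([#6])([#6])[#6] describes a trivalent nitrogen with no H, bonded to three carbons (a tertiary amine).
(A) contains a dimethylamino group (-N(CH3)2), which satisfies every atom and bond constraint.
(B) has a primary amino group (-NH2) but the nitrogen has H2, not H0 with three carbons.
(C) has a primary amide (-C(=O)NH2) but the amide nitrogen has H2 and only one carbon neighbour.
(D) has a primary amide (-C(=O)NH2) but the amide nitrogen has H2 and only one carbon neighbour.
So the answer is (A).

A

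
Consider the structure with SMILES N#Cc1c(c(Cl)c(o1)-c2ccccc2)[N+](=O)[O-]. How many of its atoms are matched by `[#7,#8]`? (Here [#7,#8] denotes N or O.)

5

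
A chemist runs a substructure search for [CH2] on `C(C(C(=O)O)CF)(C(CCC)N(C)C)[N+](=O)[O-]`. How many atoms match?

Check the 17 heavy atoms by environment: 3× C (H2) → match; 3× C (H1) → no; 1× N (charge +1, H0) → no; 1× O (charge -1, H0) → no; 2× O (H0) → no; 3× C (H3) → no; 1× N (H0) → no; 1× C (H0) → no; 1× O (H1) → no; 1× F (H0) → no.
That gives 3 matching atoms.

3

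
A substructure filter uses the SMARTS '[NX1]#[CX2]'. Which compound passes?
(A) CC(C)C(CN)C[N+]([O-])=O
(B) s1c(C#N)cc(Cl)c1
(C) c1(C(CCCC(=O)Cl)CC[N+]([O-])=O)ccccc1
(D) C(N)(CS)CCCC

[NX1]#[CX2] describes a nitrogen triple-bonded to a two-connected carbon (a nitrile).
(A) has a nitro group (-[N+](=O)[O-]) but there is no C#N triple bond.
(B) contains a nitrile (-C#N), which satisfies every atom and bond constraint.
(C) has a nitro group (-[N+](=O)[O-]) but there is no C#N triple bond.
(D) has a primary amino group (-NH2) but the nitrogen is NX3 (three connections), not NX1 triple-bonded.
So the answer is (B).

B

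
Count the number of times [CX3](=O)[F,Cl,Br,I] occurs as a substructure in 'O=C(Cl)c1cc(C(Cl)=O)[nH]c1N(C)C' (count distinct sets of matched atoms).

[CX3](=O)[F,Cl,Br,I] is the SMARTS for an acyl halide: a carbonyl carbon bonded to a halogen.
The molecule carries 2 separate instances of an acyl chloride (-C(=O)Cl) meeting every constraint; each maps to a distinct set of atoms, giving 2 matches.

2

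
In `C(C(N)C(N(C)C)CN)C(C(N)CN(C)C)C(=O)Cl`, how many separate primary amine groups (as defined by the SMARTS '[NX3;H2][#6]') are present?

[NX3;H2][#6] is the SMARTS for a primary amine: a trivalent nitrogen with two H attached to carbon.
The molecule carries 3 separate instances of a primary amino group (-NH2) meeting every constraint; each maps to a distinct set of atoms, giving 3 matches.

3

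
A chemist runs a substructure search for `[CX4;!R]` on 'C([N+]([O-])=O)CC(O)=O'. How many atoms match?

The query [CX4;!R] means: aliphatic carbon with four total connections, not in a ring.
Check the 8 heavy atoms by environment: 2× C (X4, acyclic) → match; 1× C (X3, acyclic) → no; 2× O (X1, acyclic) → no; 1× O (X2, acyclic) → no; 1× N (charge +1, X3, acyclic) → no; 1× O (charge -1, X1, acyclic) → no.
That gives 2 matching atoms.

2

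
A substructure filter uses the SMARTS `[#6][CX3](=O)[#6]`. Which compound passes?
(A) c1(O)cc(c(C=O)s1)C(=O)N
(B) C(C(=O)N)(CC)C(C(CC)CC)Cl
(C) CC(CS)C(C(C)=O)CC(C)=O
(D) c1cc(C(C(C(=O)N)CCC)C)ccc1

[#6][CX3](=O)[#6] describes a carbonyl carbon (no H) flanked by two carbons (a ketone).
(A) has an aldehyde (-CHO) but the carbonyl carbon has H1, so it is not flanked by two carbons.
(B) has a primary amide (-C(=O)NH2) but one neighbour of the carbonyl carbon is N, not C.
(C) contains an acetyl/ketone group (-C(=O)CH3), which satisfies every atom and bond constraint.
(D) has a primary amide (-C(=O)NH2) but one neighbour of the carbonyl carbon is N, not C.
So the answer is (C).

C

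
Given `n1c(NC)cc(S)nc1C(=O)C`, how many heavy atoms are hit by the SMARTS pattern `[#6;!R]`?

3

The query [#6;!R] means: carbon not in any ring.
Check the 12 heavy atoms by environment: 2× n (aromatic, in 6-ring) → no; 4× c (aromatic, in 6-ring) → no; 1× S (acyclic) → no; 1× N (acyclic) → no; 3× C (acyclic) → match; 1× O (acyclic) → no.
That gives 3 matching atoms.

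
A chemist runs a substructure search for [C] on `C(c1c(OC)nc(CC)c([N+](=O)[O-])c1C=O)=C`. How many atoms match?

The query [C] means: uppercase C matches aliphatic (non-aromatic) carbon only.
Check the 17 heavy atoms by environment: 1× n (aromatic) → no; 5× c (aromatic) → no; 6× C → match; 1× N (charge +1) → no; 1× O (charge -1) → no; 3× O → no.
That gives 6 matching atoms.

6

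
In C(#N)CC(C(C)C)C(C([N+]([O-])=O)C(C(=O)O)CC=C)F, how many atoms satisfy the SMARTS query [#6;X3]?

3

Check the 20 heavy atoms by environment: 9× C (X4) → no; 1× N (charge +1, X3) → no; 1× O (charge -1, X1) → no; 2× O (X1) → no; 3× C (X3) → match; 1× C (X2) → no; 1× N (X1) → no; 1× O (X2) → no; 1× F (X1) → no.
That gives 3 matching atoms.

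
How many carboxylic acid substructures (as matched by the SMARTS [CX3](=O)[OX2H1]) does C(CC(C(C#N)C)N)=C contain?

[CX3](=O)[OX2H1] is the SMARTS for a carboxylic acid: an sp2 carbon double-bonded to O and single-bonded to an -OH oxygen.
No fragment in the molecule satisfies every constraint, giving 0 matches.

0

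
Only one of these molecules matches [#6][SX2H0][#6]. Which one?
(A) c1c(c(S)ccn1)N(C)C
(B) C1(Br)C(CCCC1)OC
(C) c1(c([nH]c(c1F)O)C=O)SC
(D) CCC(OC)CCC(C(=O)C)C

C

[#6][SX2H0][#6] describes an aliphatic sulfur bridging two carbons with no H on the sulfur (a thioether).
(A) has a thiol (-SH) but the sulfur has H1, not H0 bridging two carbons.
(B) has a methoxy ether (-OCH3) but the bridging atom is O, not S.
(C) contains a methylthio ether (-SCH3), which satisfies every atom and bond constraint.
(D) has a methoxy ether (-OCH3) but the bridging atom is O, not S.
So the answer is (C).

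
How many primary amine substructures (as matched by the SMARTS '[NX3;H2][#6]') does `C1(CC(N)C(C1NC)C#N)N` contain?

2

[NX3;H2][#6] is the SMARTS for a primary amine: a trivalent nitrogen with two H attached to carbon.
The molecule carries 2 separate instances of a primary amino group (-NH2) meeting every constraint; each maps to a distinct set of atoms, giving 2 matches.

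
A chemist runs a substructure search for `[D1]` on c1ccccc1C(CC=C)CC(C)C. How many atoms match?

3

The query [D1] means: atom with exactly one heavy-atom neighbour (degree 1).
Check the 14 heavy atoms by environment: 3× C (D2) → no; 2× C (D3) → no; 1× c (aromatic, D3) → no; 5× c (aromatic, D2) → no; 3× C (D1) → match.
That gives 3 matching atoms.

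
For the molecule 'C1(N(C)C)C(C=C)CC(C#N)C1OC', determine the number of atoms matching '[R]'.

5

The query [R] means: R matches any atom that is part of a ring.
Check the 14 heavy atoms by environment: 5× C (in 5-ring) → match; 2× N (acyclic) → no; 6× C (acyclic) → no; 1× O (acyclic) → no.
That gives 5 matching atoms.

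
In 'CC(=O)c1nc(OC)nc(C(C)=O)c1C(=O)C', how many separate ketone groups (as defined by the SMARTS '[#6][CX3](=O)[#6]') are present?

3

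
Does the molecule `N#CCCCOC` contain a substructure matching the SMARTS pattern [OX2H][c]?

No

The pattern [OX2H][c] describes a hydroxyl oxygen attached to an aromatic carbon — a phenol.
The closest candidate here is a methoxy ether (-OCH3), but the oxygen has H0, not H1. No other fragment satisfies the full query, so there is no match.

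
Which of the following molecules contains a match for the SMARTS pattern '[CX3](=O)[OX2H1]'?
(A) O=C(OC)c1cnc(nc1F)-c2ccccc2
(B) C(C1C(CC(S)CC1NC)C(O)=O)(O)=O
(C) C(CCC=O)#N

B

[CX3](=O)[OX2H1] describes an sp2 carbon double-bonded to O and single-bonded to an -OH oxygen (a carboxylic acid).
(A) has a methyl-ester group (-C(=O)OCH3) but the singly-bonded O has no H (OX2H0, not OX2H1).
(B) contains a carboxylic acid group (-C(=O)OH), which satisfies every atom and bond constraint.
(C) has an aldehyde (-CHO) but there is no singly-bonded oxygen on the carbonyl carbon.
So the answer is (B).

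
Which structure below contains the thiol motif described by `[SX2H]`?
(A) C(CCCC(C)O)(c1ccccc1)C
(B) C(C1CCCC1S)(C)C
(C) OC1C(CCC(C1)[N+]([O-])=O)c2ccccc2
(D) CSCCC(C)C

B

[SX2H] describes an aliphatic sulfur with two connections, one being H (a thiol).
(A) has a hydroxyl group (-OH) but it is an -OH, not an -SH.
(B) contains a thiol (-SH), which satisfies every atom and bond constraint.
(C) has a hydroxyl group (-OH) but it is an -OH, not an -SH.
(D) has a methylthio ether (-SCH3) but the sulfur has H0 (bonded to two carbons), not H1.
So the answer is (B).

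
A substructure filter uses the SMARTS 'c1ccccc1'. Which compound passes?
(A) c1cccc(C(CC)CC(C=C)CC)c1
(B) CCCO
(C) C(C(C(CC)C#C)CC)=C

c1ccccc1 describes six aromatic carbons in a ring (a benzene ring).
(A) contains a phenyl ring, which satisfies every atom and bond constraint.
(B) has a methyl group (-CH3) but no six-membered all-carbon aromatic ring is present.
(C) has a methyl group (-CH3) but no six-membered all-carbon aromatic ring is present.
So the answer is (A).

A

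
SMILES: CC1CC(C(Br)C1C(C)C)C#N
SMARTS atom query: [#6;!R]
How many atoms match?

5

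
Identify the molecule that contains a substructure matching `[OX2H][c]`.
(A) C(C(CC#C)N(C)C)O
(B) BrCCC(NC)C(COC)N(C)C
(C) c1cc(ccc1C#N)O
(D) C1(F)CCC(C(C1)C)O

C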